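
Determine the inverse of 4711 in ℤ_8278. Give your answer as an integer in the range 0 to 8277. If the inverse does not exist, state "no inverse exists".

1165

gcd(8278, 4711) by repeated division:
8278 = 1×4711 + 3567
4711 = 1×3567 + 1144
3567 = 3×1144 + 135
1144 = 8×135 + 64
135 = 2×64 + 7
64 = 9×7 + 1
7 = 7×1 + 0
The gcd is 1. Working backward:
1 = 64 − 9·7
1 = −9·135 + 19·64
1 = 19·1144 − 161·135
1 = −161·3567 + 502·1144
1 = 502·4711 − 663·3567
1 = −663·8278 + 1165·4711
So 4711·1165 ≡ 1 (mod 8278).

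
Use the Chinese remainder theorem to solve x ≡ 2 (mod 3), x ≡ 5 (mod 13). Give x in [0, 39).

5

Write x = 2 + 3·k. Then 3·k ≡ 5 − 2 ≡ 3 (mod 13).
Need 3⁻¹ mod 13. Extended Euclid on (13, 3):
13 = 4·3 + 1
3 = 3·1 + 0
Back-substitute:
1 = 13 − 4·3
3⁻¹ ≡ 9 (mod 13), so k ≡ 9·3 ≡ 1 (mod 13).
x = 2 + 3·1 = 5.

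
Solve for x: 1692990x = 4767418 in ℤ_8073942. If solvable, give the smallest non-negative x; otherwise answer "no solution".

no solution

gcd(1692990, 8073942):
8073942 = 4·1692990 + 1301982
1692990 = 1·1301982 + 391008
1301982 = 3·391008 + 128958
391008 = 3·128958 + 4134
128958 = 31·4134 + 804
4134 = 5·804 + 114
804 = 7·114 + 6
114 = 19·6 + 0
gcd = 6, but 6 ∤ 4767418, so the congruence has no solution.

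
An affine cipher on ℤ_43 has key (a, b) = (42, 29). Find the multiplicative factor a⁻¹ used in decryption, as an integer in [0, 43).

42

Extended Euclidean algorithm:
43 = 1×42 + 1
42 = 42×1 + 0
Since gcd(42, 43) = 1, back-substitute to write 1 as a combination:
1 = 43 − 42
So 42·(-1) ≡ 1 (mod 43), and -1 ≡ 42 (mod 43).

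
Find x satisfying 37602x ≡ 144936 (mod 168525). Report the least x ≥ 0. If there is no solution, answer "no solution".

18693

First find gcd(37602, 168525):
168525 = 4*37602 + 18117
37602 = 2*18117 + 1368
18117 = 13*1368 + 333
1368 = 4*333 + 36
333 = 9*36 + 9
36 = 4*9 + 0
gcd = 9 and 9 | 144936, so solutions exist. Divide through by 9: 4178x ≡ 16104 (mod 18725).
Now find 4178⁻¹ mod 18725:
18725 = 4×4178 + 2013
4178 = 2×2013 + 152
2013 = 13×152 + 37
152 = 4×37 + 4
37 = 9×4 + 1
4 = 4×1 + 0
Back-substitute:
1 = 37 − 9·4
1 = −9·152 + 37·37
1 = 37·2013 − 490·152
1 = −490·4178 + 1017·2013
1 = 1017·18725 − 4558·4178
So 4178·(-4558) ≡ 1 (mod 18725), i.e. 4178⁻¹ ≡ 14167.
Then x ≡ 14167·16104 ≡ 18693 (mod 18725); the smallest non-negative solution is x = 18693.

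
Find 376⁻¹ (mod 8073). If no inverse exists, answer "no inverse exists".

7708

Apply the Euclidean algorithm to 8073 and 376:
8073 = 21*376 + 177
376 = 2*177 + 22
177 = 8*22 + 1
22 = 22*1 + 0
gcd = 1, so the inverse exists. Back-substitute:
1 = 177 − 8·22
1 = −8·376 + 17·177
1 = 17·8073 − 365·376
Hence 376⁻¹ ≡ -365 ≡ 7708 (mod 8073).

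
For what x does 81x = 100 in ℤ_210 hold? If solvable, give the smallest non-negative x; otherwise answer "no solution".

no solution

gcd(81, 210):
210 = 2·81 + 48
81 = 1·48 + 33
48 = 1·33 + 15
33 = 2·15 + 3
15 = 5·3 + 0
gcd = 3, but 3 ∤ 100, so the congruence has no solution.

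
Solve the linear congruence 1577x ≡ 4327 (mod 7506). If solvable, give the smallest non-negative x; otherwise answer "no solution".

5543

First find gcd(1577, 7506):
7506 = 4·1577 + 1198
1577 = 1·1198 + 379
1198 = 3·379 + 61
379 = 6·61 + 13
61 = 4·13 + 9
13 = 1·9 + 4
9 = 2·4 + 1
4 = 4·1 + 0
gcd = 1, so a unique solution mod 7506 exists.
Back-substitute for the Bézout coefficients:
1 = 9 − 2·4
1 = −2·13 + 3·9
1 = 3·61 − 14·13
1 = −14·379 + 87·61
1 = 87·1198 − 275·379
1 = −275·1577 + 362·1198
1 = 362·7506 − 1723·1577
So 1577·(-1723) ≡ 1 (mod 7506), giving 1577⁻¹ ≡ 5783.
x ≡ 1577⁻¹·4327 ≡ 5783·4327 ≡ 5543 (mod 7506).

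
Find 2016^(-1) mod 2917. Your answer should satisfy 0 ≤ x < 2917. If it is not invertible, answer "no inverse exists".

259

Run Euclid on (2917, 2016):
2917 = 1×2016 + 901
2016 = 2×901 + 214
901 = 4×214 + 45
214 = 4×45 + 34
45 = 1×34 + 11
34 = 3×11 + 1
11 = 11×1 + 0
The gcd is 1. Working backward:
1 = 34 − 3·11
1 = −3·45 + 4·34
1 = 4·214 − 19·45
1 = −19·901 + 80·214
1 = 80·2016 − 179·901
1 = −179·2917 + 259·2016
So 2016·259 ≡ 1 (mod 2917).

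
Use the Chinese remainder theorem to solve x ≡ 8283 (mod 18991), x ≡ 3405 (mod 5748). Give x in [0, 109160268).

Write x = 8283 + 18991·k. Then 18991·k ≡ 3405 − 8283 ≡ 870 (mod 5748).
Need 18991⁻¹ mod 5748. Extended Euclid on (5748, 1747):
5748 = 3×1747 + 507
1747 = 3×507 + 226
507 = 2×226 + 55
226 = 4×55 + 6
55 = 9×6 + 1
6 = 6×1 + 0
Back-substitute:
1 = 55 − 9·6
1 = −9·226 + 37·55
1 = 37·507 − 83·226
1 = −83·1747 + 286·507
1 = 286·5748 − 941·1747
18991⁻¹ ≡ 4807 (mod 5748), so k ≡ 4807·870 ≡ 3294 (mod 5748).
x = 8283 + 18991·3294 = 62564637.

62564637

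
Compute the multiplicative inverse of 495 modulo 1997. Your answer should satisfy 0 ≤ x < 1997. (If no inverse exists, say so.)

Extended Euclidean algorithm:
1997 = 4·495 + 17
495 = 29·17 + 2
17 = 8·2 + 1
2 = 2·1 + 0
gcd = 1, so the inverse exists. Back-substitute:
1 = 17 − 8·2
1 = −8·495 + 233·17
1 = 233·1997 − 940·495
Hence 495⁻¹ ≡ -940 ≡ 1057 (mod 1997).

1057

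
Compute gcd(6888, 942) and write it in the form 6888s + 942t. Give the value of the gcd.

6

Euclidean algorithm:
6888 = 7×942 + 294
942 = 3×294 + 60
294 = 4×60 + 54
60 = 1×54 + 6
54 = 9×6 + 0
gcd(6888, 942) = 6.
Working backward:
6 = 60 − 54
6 = −294 + 5·60
6 = 5·942 − 16·294
6 = −16·6888 + 117·942
So 6 = (-16)·6888 + (117)·942.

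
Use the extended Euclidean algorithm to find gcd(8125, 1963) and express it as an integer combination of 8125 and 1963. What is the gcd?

Apply Euclid's algorithm to 8125 and 1963:
8125 = 4*1963 + 273
1963 = 7*273 + 52
273 = 5*52 + 13
52 = 4*13 + 0
gcd(8125, 1963) = 13.
Working backward:
13 = 273 − 5·52
13 = −5·1963 + 36·273
13 = 36·8125 − 149·1963
So 13 = (36)·8125 + (-149)·1963.

13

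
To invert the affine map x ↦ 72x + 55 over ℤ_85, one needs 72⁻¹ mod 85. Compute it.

13

Run Euclid on (85, 72):
85 = 1×72 + 13
72 = 5×13 + 7
13 = 1×7 + 6
7 = 1×6 + 1
6 = 6×1 + 0
gcd = 1, so the inverse exists. Back-substitute:
1 = 7 − 6
1 = −13 + 2·7
1 = 2·72 − 11·13
1 = −11·85 + 13·72
So 72·13 ≡ 1 (mod 85).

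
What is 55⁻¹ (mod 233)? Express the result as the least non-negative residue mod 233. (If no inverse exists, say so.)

Apply the Euclidean algorithm to 233 and 55:
233 = 4*55 + 13
55 = 4*13 + 3
13 = 4*3 + 1
3 = 3*1 + 0
The gcd is 1. Working backward:
1 = 13 − 4·3
1 = −4·55 + 17·13
1 = 17·233 − 72·55
So 55·(-72) ≡ 1 (mod 233), and -72 ≡ 161 (mod 233).

161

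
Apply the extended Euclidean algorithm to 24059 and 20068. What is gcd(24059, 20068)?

1

Euclidean algorithm:
24059 = 1*20068 + 3991
20068 = 5*3991 + 113
3991 = 35*113 + 36
113 = 3*36 + 5
36 = 7*5 + 1
5 = 5*1 + 0
gcd(24059, 20068) = 1.
Express as a combination:
1 = 36 − 7·5
1 = −7·113 + 22·36
1 = 22·3991 − 777·113
1 = −777·20068 + 3907·3991
1 = 3907·24059 − 4684·20068
So 1 = (3907)·24059 + (-4684)·20068.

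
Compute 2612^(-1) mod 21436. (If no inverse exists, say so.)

no inverse exists

Compute gcd(2612, 21436):
21436 = 8·2612 + 540
2612 = 4·540 + 452
540 = 1·452 + 88
452 = 5·88 + 12
88 = 7·12 + 4
12 = 3·4 + 0
The gcd is 4, not 1, hence no inverse exists.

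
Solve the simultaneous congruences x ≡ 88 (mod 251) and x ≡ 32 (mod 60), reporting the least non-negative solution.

11132

Write x = 88 + 251·k. Then 251·k ≡ 32 − 88 ≡ 4 (mod 60).
Need 251⁻¹ mod 60. Extended Euclid on (60, 11):
60 = 5*11 + 5
11 = 2*5 + 1
5 = 5*1 + 0
Back-substitute:
1 = 11 − 2·5
1 = −2·60 + 11·11
251⁻¹ ≡ 11 (mod 60), so k ≡ 11·4 ≡ 44 (mod 60).
x = 88 + 251·44 = 11132.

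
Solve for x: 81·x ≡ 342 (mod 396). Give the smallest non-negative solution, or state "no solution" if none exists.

First find gcd(81, 396):
396 = 4·81 + 72
81 = 1·72 + 9
72 = 8·9 + 0
gcd = 9 and 9 | 342, so solutions exist. Divide through by 9: 9x ≡ 38 (mod 44).
Now find 9⁻¹ mod 44:
44 = 4·9 + 8
9 = 1·8 + 1
8 = 8·1 + 0
Back-substitute:
1 = 9 − 8
1 = −44 + 5·9
So 9⁻¹ ≡ 5 (mod 44).
Then x ≡ 5·38 ≡ 14 (mod 44); the smallest non-negative solution is x = 14.

14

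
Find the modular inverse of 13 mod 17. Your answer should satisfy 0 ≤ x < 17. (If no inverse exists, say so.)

gcd(17, 13) by repeated division:
17 = 1·13 + 4
13 = 3·4 + 1
4 = 4·1 + 0
The gcd is 1. Working backward:
1 = 13 − 3·4
1 = −3·17 + 4·13
So 13·4 ≡ 1 (mod 17).

4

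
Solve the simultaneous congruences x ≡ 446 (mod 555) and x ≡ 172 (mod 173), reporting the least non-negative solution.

Write x = 446 + 555·k. Then 555·k ≡ 172 − 446 ≡ 72 (mod 173).
Need 555⁻¹ mod 173. Extended Euclid on (173, 36):
173 = 4*36 + 29
36 = 1*29 + 7
29 = 4*7 + 1
7 = 7*1 + 0
Back-substitute:
1 = 29 − 4·7
1 = −4·36 + 5·29
1 = 5·173 − 24·36
555⁻¹ ≡ 149 (mod 173), so k ≡ 149·72 ≡ 2 (mod 173).
x = 446 + 555·2 = 1556.

1556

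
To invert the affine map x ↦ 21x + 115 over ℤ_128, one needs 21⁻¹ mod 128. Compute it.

gcd(128, 21) by repeated division:
128 = 6·21 + 2
21 = 10·2 + 1
2 = 2·1 + 0
The gcd is 1. Working backward:
1 = 21 − 10·2
1 = −10·128 + 61·21
So 21·61 ≡ 1 (mod 128).

61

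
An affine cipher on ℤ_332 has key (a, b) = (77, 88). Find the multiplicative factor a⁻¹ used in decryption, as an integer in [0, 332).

Apply the Euclidean algorithm to 332 and 77:
332 = 4·77 + 24
77 = 3·24 + 5
24 = 4·5 + 4
5 = 1·4 + 1
4 = 4·1 + 0
The gcd is 1. Working backward:
1 = 5 − 4
1 = −24 + 5·5
1 = 5·77 − 16·24
1 = −16·332 + 69·77
So 77·69 ≡ 1 (mod 332).

69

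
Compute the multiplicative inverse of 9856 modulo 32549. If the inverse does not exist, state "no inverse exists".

no inverse exists

Euclidean algorithm on 32549, 9856:
32549 = 3·9856 + 2981
9856 = 3·2981 + 913
2981 = 3·913 + 242
913 = 3·242 + 187
242 = 1·187 + 55
187 = 3·55 + 22
55 = 2·22 + 11
22 = 2·11 + 0
gcd(9856, 32549) = 11 ≠ 1, so 9856 has no multiplicative inverse modulo 32549.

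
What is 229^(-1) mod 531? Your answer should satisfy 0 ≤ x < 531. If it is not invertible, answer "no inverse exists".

Apply the Euclidean algorithm to 531 and 229:
531 = 2×229 + 73
229 = 3×73 + 10
73 = 7×10 + 3
10 = 3×3 + 1
3 = 3×1 + 0
gcd = 1, so the inverse exists. Back-substitute:
1 = 10 − 3·3
1 = −3·73 + 22·10
1 = 22·229 − 69·73
1 = −69·531 + 160·229
So 229·160 ≡ 1 (mod 531).

160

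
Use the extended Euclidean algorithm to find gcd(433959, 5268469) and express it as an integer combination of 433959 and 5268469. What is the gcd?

Repeated division:
5268469 = 12*433959 + 60961
433959 = 7*60961 + 7232
60961 = 8*7232 + 3105
7232 = 2*3105 + 1022
3105 = 3*1022 + 39
1022 = 26*39 + 8
39 = 4*8 + 7
8 = 1*7 + 1
7 = 7*1 + 0
gcd(433959, 5268469) = 1.
Back-substituting:
1 = 8 − 7
1 = −39 + 5·8
1 = 5·1022 − 131·39
1 = −131·3105 + 398·1022
1 = 398·7232 − 927·3105
1 = −927·60961 + 7814·7232
1 = 7814·433959 − 55625·60961
1 = −55625·5268469 + 675314·433959
So 1 = (-55625)·5268469 + (675314)·433959.

1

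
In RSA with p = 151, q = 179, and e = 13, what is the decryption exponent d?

φ(n) = (p−1)(q−1) = 150·178 = 26700.
Need d with 13·d ≡ 1 (mod 26700). Apply the extended Euclidean algorithm:
26700 = 2053×13 + 11
13 = 1×11 + 2
11 = 5×2 + 1
2 = 2×1 + 0
Back-substitute:
1 = 11 − 5·2
1 = −5·13 + 6·11
1 = 6·26700 − 12323·13
So 13·(-12323) ≡ 1 (mod 26700), hence d ≡ -12323 ≡ 14377 (mod 26700).

14377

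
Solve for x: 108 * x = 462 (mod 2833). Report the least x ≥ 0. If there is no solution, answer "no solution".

1106

First find gcd(108, 2833):
2833 = 26*108 + 25
108 = 4*25 + 8
25 = 3*8 + 1
8 = 8*1 + 0
gcd = 1, so a unique solution mod 2833 exists.
Back-substitute for the Bézout coefficients:
1 = 25 − 3·8
1 = −3·108 + 13·25
1 = 13·2833 − 341·108
So 108·(-341) ≡ 1 (mod 2833), giving 108⁻¹ ≡ 2492.
x ≡ 108⁻¹·462 ≡ 2492·462 ≡ 1106 (mod 2833).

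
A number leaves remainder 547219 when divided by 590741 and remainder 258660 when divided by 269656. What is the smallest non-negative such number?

112891743060

Write x = 547219 + 590741·k. Then 590741·k ≡ 258660 − 547219 ≡ 250753 (mod 269656).
Need 590741⁻¹ mod 269656. Extended Euclid on (269656, 51429):
269656 = 5·51429 + 12511
51429 = 4·12511 + 1385
12511 = 9·1385 + 46
1385 = 30·46 + 5
46 = 9·5 + 1
5 = 5·1 + 0
Back-substitute:
1 = 46 − 9·5
1 = −9·1385 + 271·46
1 = 271·12511 − 2448·1385
1 = −2448·51429 + 10063·12511
1 = 10063·269656 − 52763·51429
590741⁻¹ ≡ 216893 (mod 269656), so k ≡ 216893·250753 ≡ 191101 (mod 269656).
x = 547219 + 590741·191101 = 112891743060.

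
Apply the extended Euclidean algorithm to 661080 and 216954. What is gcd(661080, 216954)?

Apply Euclid's algorithm to 661080 and 216954:
661080 = 3*216954 + 10218
216954 = 21*10218 + 2376
10218 = 4*2376 + 714
2376 = 3*714 + 234
714 = 3*234 + 12
234 = 19*12 + 6
12 = 2*6 + 0
gcd(661080, 216954) = 6.
Back-substituting:
6 = 234 − 19·12
6 = −19·714 + 58·234
6 = 58·2376 − 193·714
6 = −193·10218 + 830·2376
6 = 830·216954 − 17623·10218
6 = −17623·661080 + 53699·216954
So 6 = (-17623)·661080 + (53699)·216954.

6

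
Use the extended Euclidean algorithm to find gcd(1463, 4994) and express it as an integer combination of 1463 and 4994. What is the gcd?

11

Repeated division:
4994 = 3·1463 + 605
1463 = 2·605 + 253
605 = 2·253 + 99
253 = 2·99 + 55
99 = 1·55 + 44
55 = 1·44 + 11
44 = 4·11 + 0
gcd(1463, 4994) = 11.
Working backward:
11 = 55 − 44
11 = −99 + 2·55
11 = 2·253 − 5·99
11 = −5·605 + 12·253
11 = 12·1463 − 29·605
11 = −29·4994 + 99·1463
So 11 = (-29)·4994 + (99)·1463.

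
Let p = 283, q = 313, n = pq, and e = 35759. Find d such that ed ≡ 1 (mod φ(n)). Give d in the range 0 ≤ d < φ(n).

φ(n) = (p−1)(q−1) = 282·312 = 87984.
Need d with 35759·d ≡ 1 (mod 87984). Apply the extended Euclidean algorithm:
87984 = 2×35759 + 16466
35759 = 2×16466 + 2827
16466 = 5×2827 + 2331
2827 = 1×2331 + 496
2331 = 4×496 + 347
496 = 1×347 + 149
347 = 2×149 + 49
149 = 3×49 + 2
49 = 24×2 + 1
2 = 2×1 + 0
Back-substitute:
1 = 49 − 24·2
1 = −24·149 + 73·49
1 = 73·347 − 170·149
1 = −170·496 + 243·347
1 = 243·2331 − 1142·496
1 = −1142·2827 + 1385·2331
1 = 1385·16466 − 8067·2827
1 = −8067·35759 + 17519·16466
1 = 17519·87984 − 43105·35759
So 35759·(-43105) ≡ 1 (mod 87984), hence d ≡ -43105 ≡ 44879 (mod 87984).

44879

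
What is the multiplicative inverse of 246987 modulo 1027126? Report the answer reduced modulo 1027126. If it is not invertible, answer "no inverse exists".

244997

gcd(1027126, 246987) by repeated division:
1027126 = 4*246987 + 39178
246987 = 6*39178 + 11919
39178 = 3*11919 + 3421
11919 = 3*3421 + 1656
3421 = 2*1656 + 109
1656 = 15*109 + 21
109 = 5*21 + 4
21 = 5*4 + 1
4 = 4*1 + 0
gcd = 1, so the inverse exists. Back-substitute:
1 = 21 − 5·4
1 = −5·109 + 26·21
1 = 26·1656 − 395·109
1 = −395·3421 + 816·1656
1 = 816·11919 − 2843·3421
1 = −2843·39178 + 9345·11919
1 = 9345·246987 − 58913·39178
1 = −58913·1027126 + 244997·246987
So 246987·244997 ≡ 1 (mod 1027126).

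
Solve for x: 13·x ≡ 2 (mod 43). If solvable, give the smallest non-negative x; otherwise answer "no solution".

First find gcd(13, 43):
43 = 3*13 + 4
13 = 3*4 + 1
4 = 4*1 + 0
gcd = 1, so a unique solution mod 43 exists.
Back-substitute for the Bézout coefficients:
1 = 13 − 3·4
1 = −3·43 + 10·13
So 13·(10) ≡ 1 (mod 43), giving 13⁻¹ ≡ 10.
x ≡ 13⁻¹·2 ≡ 10·2 ≡ 20 (mod 43).

20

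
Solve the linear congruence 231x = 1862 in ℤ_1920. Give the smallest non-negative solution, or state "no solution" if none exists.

no solution

gcd(231, 1920):
1920 = 8·231 + 72
231 = 3·72 + 15
72 = 4·15 + 12
15 = 1·12 + 3
12 = 4·3 + 0
gcd = 3, but 3 ∤ 1862, so the congruence has no solution.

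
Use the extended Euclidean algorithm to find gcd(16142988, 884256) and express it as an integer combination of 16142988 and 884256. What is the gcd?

12

Repeated division:
16142988 = 18×884256 + 226380
884256 = 3×226380 + 205116
226380 = 1×205116 + 21264
205116 = 9×21264 + 13740
21264 = 1×13740 + 7524
13740 = 1×7524 + 6216
7524 = 1×6216 + 1308
6216 = 4×1308 + 984
1308 = 1×984 + 324
984 = 3×324 + 12
324 = 27×12 + 0
gcd(16142988, 884256) = 12.
Back-substituting:
12 = 984 − 3·324
12 = −3·1308 + 4·984
12 = 4·6216 − 19·1308
12 = −19·7524 + 23·6216
12 = 23·13740 − 42·7524
12 = −42·21264 + 65·13740
12 = 65·205116 − 627·21264
12 = −627·226380 + 692·205116
12 = 692·884256 − 2703·226380
12 = −2703·16142988 + 49346·884256
So 12 = (-2703)·16142988 + (49346)·884256.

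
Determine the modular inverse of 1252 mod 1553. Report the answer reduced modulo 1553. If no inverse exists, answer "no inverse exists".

356

Run Euclid on (1553, 1252):
1553 = 1·1252 + 301
1252 = 4·301 + 48
301 = 6·48 + 13
48 = 3·13 + 9
13 = 1·9 + 4
9 = 2·4 + 1
4 = 4·1 + 0
The gcd is 1. Working backward:
1 = 9 − 2·4
1 = −2·13 + 3·9
1 = 3·48 − 11·13
1 = −11·301 + 69·48
1 = 69·1252 − 287·301
1 = −287·1553 + 356·1252
So 1252·356 ≡ 1 (mod 1553).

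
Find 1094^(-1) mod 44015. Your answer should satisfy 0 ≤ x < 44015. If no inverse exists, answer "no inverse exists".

38664

gcd(44015, 1094) by repeated division:
44015 = 40×1094 + 255
1094 = 4×255 + 74
255 = 3×74 + 33
74 = 2×33 + 8
33 = 4×8 + 1
8 = 8×1 + 0
Since gcd(1094, 44015) = 1, back-substitute to write 1 as a combination:
1 = 33 − 4·8
1 = −4·74 + 9·33
1 = 9·255 − 31·74
1 = −31·1094 + 133·255
1 = 133·44015 − 5351·1094
Thus 1094·(-5351) ≡ 1 (mod 44015); reducing, -5351 mod 44015 = 38664.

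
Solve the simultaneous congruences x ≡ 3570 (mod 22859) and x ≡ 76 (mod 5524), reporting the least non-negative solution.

63780180

Write x = 3570 + 22859·k. Then 22859·k ≡ 76 − 3570 ≡ 2030 (mod 5524).
Need 22859⁻¹ mod 5524. Extended Euclid on (5524, 763):
5524 = 7×763 + 183
763 = 4×183 + 31
183 = 5×31 + 28
31 = 1×28 + 3
28 = 9×3 + 1
3 = 3×1 + 0
Back-substitute:
1 = 28 − 9·3
1 = −9·31 + 10·28
1 = 10·183 − 59·31
1 = −59·763 + 246·183
1 = 246·5524 − 1781·763
22859⁻¹ ≡ 3743 (mod 5524), so k ≡ 3743·2030 ≡ 2790 (mod 5524).
x = 3570 + 22859·2790 = 63780180.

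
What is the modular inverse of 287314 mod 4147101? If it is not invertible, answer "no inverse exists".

gcd(4147101, 287314) by repeated division:
4147101 = 14*287314 + 124705
287314 = 2*124705 + 37904
124705 = 3*37904 + 10993
37904 = 3*10993 + 4925
10993 = 2*4925 + 1143
4925 = 4*1143 + 353
1143 = 3*353 + 84
353 = 4*84 + 17
84 = 4*17 + 16
17 = 1*16 + 1
16 = 16*1 + 0
The gcd is 1. Working backward:
1 = 17 − 16
1 = −84 + 5·17
1 = 5·353 − 21·84
1 = −21·1143 + 68·353
1 = 68·4925 − 293·1143
1 = −293·10993 + 654·4925
1 = 654·37904 − 2255·10993
1 = −2255·124705 + 7419·37904
1 = 7419·287314 − 17093·124705
1 = −17093·4147101 + 246721·287314
So 287314·246721 ≡ 1 (mod 4147101).

246721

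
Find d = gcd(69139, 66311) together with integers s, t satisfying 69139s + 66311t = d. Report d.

7

Apply Euclid's algorithm to 69139 and 66311:
69139 = 1×66311 + 2828
66311 = 23×2828 + 1267
2828 = 2×1267 + 294
1267 = 4×294 + 91
294 = 3×91 + 21
91 = 4×21 + 7
21 = 3×7 + 0
gcd(69139, 66311) = 7.
Back-substituting:
7 = 91 − 4·21
7 = −4·294 + 13·91
7 = 13·1267 − 56·294
7 = −56·2828 + 125·1267
7 = 125·66311 − 2931·2828
7 = −2931·69139 + 3056·66311
So 7 = (-2931)·69139 + (3056)·66311.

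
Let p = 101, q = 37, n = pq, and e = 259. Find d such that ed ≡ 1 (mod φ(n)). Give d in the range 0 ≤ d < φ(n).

139

φ(n) = (p−1)(q−1) = 100·36 = 3600.
Need d with 259·d ≡ 1 (mod 3600). Apply the extended Euclidean algorithm:
3600 = 13*259 + 233
259 = 1*233 + 26
233 = 8*26 + 25
26 = 1*25 + 1
25 = 25*1 + 0
Back-substitute:
1 = 26 − 25
1 = −233 + 9·26
1 = 9·259 − 10·233
1 = −10·3600 + 139·259
So 259·139 ≡ 1 (mod 3600), hence d = 139.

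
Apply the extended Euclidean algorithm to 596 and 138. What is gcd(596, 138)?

Apply Euclid's algorithm to 596 and 138:
596 = 4·138 + 44
138 = 3·44 + 6
44 = 7·6 + 2
6 = 3·2 + 0
gcd(596, 138) = 2.
Express as a combination:
2 = 44 − 7·6
2 = −7·138 + 22·44
2 = 22·596 − 95·138
So 2 = (22)·596 + (-95)·138.

2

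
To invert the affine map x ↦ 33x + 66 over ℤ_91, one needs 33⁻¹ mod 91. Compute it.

80

gcd(91, 33) by repeated division:
91 = 2×33 + 25
33 = 1×25 + 8
25 = 3×8 + 1
8 = 8×1 + 0
gcd = 1, so the inverse exists. Back-substitute:
1 = 25 − 3·8
1 = −3·33 + 4·25
1 = 4·91 − 11·33
Hence 33⁻¹ ≡ -11 ≡ 80 (mod 91).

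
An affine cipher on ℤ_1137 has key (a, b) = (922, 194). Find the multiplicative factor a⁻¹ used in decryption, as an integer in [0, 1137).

gcd(1137, 922) by repeated division:
1137 = 1*922 + 215
922 = 4*215 + 62
215 = 3*62 + 29
62 = 2*29 + 4
29 = 7*4 + 1
4 = 4*1 + 0
Since gcd(922, 1137) = 1, back-substitute to write 1 as a combination:
1 = 29 − 7·4
1 = −7·62 + 15·29
1 = 15·215 − 52·62
1 = −52·922 + 223·215
1 = 223·1137 − 275·922
Thus 922·(-275) ≡ 1 (mod 1137); reducing, -275 mod 1137 = 862.

862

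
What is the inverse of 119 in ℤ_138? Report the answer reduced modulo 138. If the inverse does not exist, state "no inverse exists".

Extended Euclidean algorithm:
138 = 1*119 + 19
119 = 6*19 + 5
19 = 3*5 + 4
5 = 1*4 + 1
4 = 4*1 + 0
Since gcd(119, 138) = 1, back-substitute to write 1 as a combination:
1 = 5 − 4
1 = −19 + 4·5
1 = 4·119 − 25·19
1 = −25·138 + 29·119
So 119·29 ≡ 1 (mod 138).

29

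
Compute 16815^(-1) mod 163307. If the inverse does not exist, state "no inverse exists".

37362

Apply the Euclidean algorithm to 163307 and 16815:
163307 = 9*16815 + 11972
16815 = 1*11972 + 4843
11972 = 2*4843 + 2286
4843 = 2*2286 + 271
2286 = 8*271 + 118
271 = 2*118 + 35
118 = 3*35 + 13
35 = 2*13 + 9
13 = 1*9 + 4
9 = 2*4 + 1
4 = 4*1 + 0
Since gcd(16815, 163307) = 1, back-substitute to write 1 as a combination:
1 = 9 − 2·4
1 = −2·13 + 3·9
1 = 3·35 − 8·13
1 = −8·118 + 27·35
1 = 27·271 − 62·118
1 = −62·2286 + 523·271
1 = 523·4843 − 1108·2286
1 = −1108·11972 + 2739·4843
1 = 2739·16815 − 3847·11972
1 = −3847·163307 + 37362·16815
So 16815·37362 ≡ 1 (mod 163307).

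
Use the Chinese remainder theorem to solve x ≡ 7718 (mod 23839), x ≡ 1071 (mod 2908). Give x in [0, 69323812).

Write x = 7718 + 23839·k. Then 23839·k ≡ 1071 − 7718 ≡ 2077 (mod 2908).
Need 23839⁻¹ mod 2908. Extended Euclid on (2908, 575):
2908 = 5·575 + 33
575 = 17·33 + 14
33 = 2·14 + 5
14 = 2·5 + 4
5 = 1·4 + 1
4 = 4·1 + 0
Back-substitute:
1 = 5 − 4
1 = −14 + 3·5
1 = 3·33 − 7·14
1 = −7·575 + 122·33
1 = 122·2908 − 617·575
23839⁻¹ ≡ 2291 (mod 2908), so k ≡ 2291·2077 ≡ 919 (mod 2908).
x = 7718 + 23839·919 = 21915759.

21915759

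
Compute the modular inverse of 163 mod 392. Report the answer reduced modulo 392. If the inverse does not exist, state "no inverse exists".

Run Euclid on (392, 163):
392 = 2×163 + 66
163 = 2×66 + 31
66 = 2×31 + 4
31 = 7×4 + 3
4 = 1×3 + 1
3 = 3×1 + 0
gcd = 1, so the inverse exists. Back-substitute:
1 = 4 − 3
1 = −31 + 8·4
1 = 8·66 − 17·31
1 = −17·163 + 42·66
1 = 42·392 − 101·163
Thus 163·(-101) ≡ 1 (mod 392); reducing, -101 mod 392 = 291.

291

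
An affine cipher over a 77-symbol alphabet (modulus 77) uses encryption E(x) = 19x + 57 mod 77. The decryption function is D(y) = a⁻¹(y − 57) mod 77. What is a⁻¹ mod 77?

Extended Euclidean algorithm:
77 = 4×19 + 1
19 = 19×1 + 0
Since gcd(19, 77) = 1, back-substitute to write 1 as a combination:
1 = 77 − 4·19
So 19·(-4) ≡ 1 (mod 77), and -4 ≡ 73 (mod 77).

73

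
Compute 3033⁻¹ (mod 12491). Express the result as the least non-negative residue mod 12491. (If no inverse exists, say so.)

6750

Extended Euclidean algorithm:
12491 = 4·3033 + 359
3033 = 8·359 + 161
359 = 2·161 + 37
161 = 4·37 + 13
37 = 2·13 + 11
13 = 1·11 + 2
11 = 5·2 + 1
2 = 2·1 + 0
Since gcd(3033, 12491) = 1, back-substitute to write 1 as a combination:
1 = 11 − 5·2
1 = −5·13 + 6·11
1 = 6·37 − 17·13
1 = −17·161 + 74·37
1 = 74·359 − 165·161
1 = −165·3033 + 1394·359
1 = 1394·12491 − 5741·3033
Hence 3033⁻¹ ≡ -5741 ≡ 6750 (mod 12491).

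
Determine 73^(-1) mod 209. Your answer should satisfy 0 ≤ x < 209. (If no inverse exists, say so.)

Run Euclid on (209, 73):
209 = 2×73 + 63
73 = 1×63 + 10
63 = 6×10 + 3
10 = 3×3 + 1
3 = 3×1 + 0
gcd = 1, so the inverse exists. Back-substitute:
1 = 10 − 3·3
1 = −3·63 + 19·10
1 = 19·73 − 22·63
1 = −22·209 + 63·73
So 73·63 ≡ 1 (mod 209).

63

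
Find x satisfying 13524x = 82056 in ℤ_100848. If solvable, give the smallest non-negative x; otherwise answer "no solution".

7642

First find gcd(13524, 100848):
100848 = 7*13524 + 6180
13524 = 2*6180 + 1164
6180 = 5*1164 + 360
1164 = 3*360 + 84
360 = 4*84 + 24
84 = 3*24 + 12
24 = 2*12 + 0
gcd = 12 and 12 | 82056, so solutions exist. Divide through by 12: 1127x ≡ 6838 (mod 8404).
Now find 1127⁻¹ mod 8404:
8404 = 7*1127 + 515
1127 = 2*515 + 97
515 = 5*97 + 30
97 = 3*30 + 7
30 = 4*7 + 2
7 = 3*2 + 1
2 = 2*1 + 0
Back-substitute:
1 = 7 − 3·2
1 = −3·30 + 13·7
1 = 13·97 − 42·30
1 = −42·515 + 223·97
1 = 223·1127 − 488·515
1 = −488·8404 + 3639·1127
So 1127⁻¹ ≡ 3639 (mod 8404).
Then x ≡ 3639·6838 ≡ 7642 (mod 8404); the smallest non-negative solution is x = 7642.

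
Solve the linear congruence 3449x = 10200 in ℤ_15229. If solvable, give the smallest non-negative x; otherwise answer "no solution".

First find gcd(3449, 15229):
15229 = 4·3449 + 1433
3449 = 2·1433 + 583
1433 = 2·583 + 267
583 = 2·267 + 49
267 = 5·49 + 22
49 = 2·22 + 5
22 = 4·5 + 2
5 = 2·2 + 1
2 = 2·1 + 0
gcd = 1, so a unique solution mod 15229 exists.
Back-substitute for the Bézout coefficients:
1 = 5 − 2·2
1 = −2·22 + 9·5
1 = 9·49 − 20·22
1 = −20·267 + 109·49
1 = 109·583 − 238·267
1 = −238·1433 + 585·583
1 = 585·3449 − 1408·1433
1 = −1408·15229 + 6217·3449
So 3449·(6217) ≡ 1 (mod 15229), giving 3449⁻¹ ≡ 6217.
x ≡ 3449⁻¹·10200 ≡ 6217·10200 ≡ 15073 (mod 15229).

15073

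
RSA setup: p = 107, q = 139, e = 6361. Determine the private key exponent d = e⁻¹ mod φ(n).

637

φ(n) = (p−1)(q−1) = 106·138 = 14628.
Need d with 6361·d ≡ 1 (mod 14628). Apply the extended Euclidean algorithm:
14628 = 2*6361 + 1906
6361 = 3*1906 + 643
1906 = 2*643 + 620
643 = 1*620 + 23
620 = 26*23 + 22
23 = 1*22 + 1
22 = 22*1 + 0
Back-substitute:
1 = 23 − 22
1 = −620 + 27·23
1 = 27·643 − 28·620
1 = −28·1906 + 83·643
1 = 83·6361 − 277·1906
1 = −277·14628 + 637·6361
So 6361·637 ≡ 1 (mod 14628), hence d = 637.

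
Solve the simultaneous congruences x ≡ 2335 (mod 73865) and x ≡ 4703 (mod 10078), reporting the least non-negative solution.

Write x = 2335 + 73865·k. Then 73865·k ≡ 4703 − 2335 ≡ 2368 (mod 10078).
Need 73865⁻¹ mod 10078. Extended Euclid on (10078, 3319):
10078 = 3×3319 + 121
3319 = 27×121 + 52
121 = 2×52 + 17
52 = 3×17 + 1
17 = 17×1 + 0
Back-substitute:
1 = 52 − 3·17
1 = −3·121 + 7·52
1 = 7·3319 − 192·121
1 = −192·10078 + 583·3319
73865⁻¹ ≡ 583 (mod 10078), so k ≡ 583·2368 ≡ 9936 (mod 10078).
x = 2335 + 73865·9936 = 733924975.

733924975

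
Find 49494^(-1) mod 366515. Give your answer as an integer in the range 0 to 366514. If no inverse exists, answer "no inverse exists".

216744

Extended Euclidean algorithm:
366515 = 7·49494 + 20057
49494 = 2·20057 + 9380
20057 = 2·9380 + 1297
9380 = 7·1297 + 301
1297 = 4·301 + 93
301 = 3·93 + 22
93 = 4·22 + 5
22 = 4·5 + 2
5 = 2·2 + 1
2 = 2·1 + 0
gcd = 1, so the inverse exists. Back-substitute:
1 = 5 − 2·2
1 = −2·22 + 9·5
1 = 9·93 − 38·22
1 = −38·301 + 123·93
1 = 123·1297 − 530·301
1 = −530·9380 + 3833·1297
1 = 3833·20057 − 8196·9380
1 = −8196·49494 + 20225·20057
1 = 20225·366515 − 149771·49494
Hence 49494⁻¹ ≡ -149771 ≡ 216744 (mod 366515).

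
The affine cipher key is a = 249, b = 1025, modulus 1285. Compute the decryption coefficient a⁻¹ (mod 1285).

gcd(1285, 249) by repeated division:
1285 = 5·249 + 40
249 = 6·40 + 9
40 = 4·9 + 4
9 = 2·4 + 1
4 = 4·1 + 0
Since gcd(249, 1285) = 1, back-substitute to write 1 as a combination:
1 = 9 − 2·4
1 = −2·40 + 9·9
1 = 9·249 − 56·40
1 = −56·1285 + 289·249
So 249·289 ≡ 1 (mod 1285).

289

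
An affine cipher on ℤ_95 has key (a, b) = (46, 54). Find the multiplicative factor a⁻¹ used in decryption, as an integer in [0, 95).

Apply the Euclidean algorithm to 95 and 46:
95 = 2·46 + 3
46 = 15·3 + 1
3 = 3·1 + 0
The gcd is 1. Working backward:
1 = 46 − 15·3
1 = −15·95 + 31·46
So 46·31 ≡ 1 (mod 95).

31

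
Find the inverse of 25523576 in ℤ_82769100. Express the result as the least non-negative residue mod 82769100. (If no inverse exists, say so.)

Compute gcd(25523576, 82769100):
82769100 = 3×25523576 + 6198372
25523576 = 4×6198372 + 730088
6198372 = 8×730088 + 357668
730088 = 2×357668 + 14752
357668 = 24×14752 + 3620
14752 = 4×3620 + 272
3620 = 13×272 + 84
272 = 3×84 + 20
84 = 4×20 + 4
20 = 5×4 + 0
gcd(25523576, 82769100) = 4 ≠ 1, so 25523576 has no multiplicative inverse modulo 82769100.

no inverse exists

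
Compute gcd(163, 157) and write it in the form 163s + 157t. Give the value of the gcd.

1

Repeated division:
163 = 1×157 + 6
157 = 26×6 + 1
6 = 6×1 + 0
gcd(163, 157) = 1.
Back-substituting:
1 = 157 − 26·6
1 = −26·163 + 27·157
So 1 = (-26)·163 + (27)·157.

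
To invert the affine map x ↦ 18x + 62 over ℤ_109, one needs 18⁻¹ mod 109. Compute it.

Extended Euclidean algorithm:
109 = 6*18 + 1
18 = 18*1 + 0
Since gcd(18, 109) = 1, back-substitute to write 1 as a combination:
1 = 109 − 6·18
Thus 18·(-6) ≡ 1 (mod 109); reducing, -6 mod 109 = 103.

103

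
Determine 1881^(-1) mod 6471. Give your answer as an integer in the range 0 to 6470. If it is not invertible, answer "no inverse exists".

no inverse exists

Euclidean algorithm on 6471, 1881:
6471 = 3*1881 + 828
1881 = 2*828 + 225
828 = 3*225 + 153
225 = 1*153 + 72
153 = 2*72 + 9
72 = 8*9 + 0
gcd(1881, 6471) = 9 ≠ 1, so 1881 has no multiplicative inverse modulo 6471.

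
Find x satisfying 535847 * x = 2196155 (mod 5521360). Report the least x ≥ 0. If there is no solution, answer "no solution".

First find gcd(535847, 5521360):
5521360 = 10×535847 + 162890
535847 = 3×162890 + 47177
162890 = 3×47177 + 21359
47177 = 2×21359 + 4459
21359 = 4×4459 + 3523
4459 = 1×3523 + 936
3523 = 3×936 + 715
936 = 1×715 + 221
715 = 3×221 + 52
221 = 4×52 + 13
52 = 4×13 + 0
gcd = 13 and 13 | 2196155, so solutions exist. Divide through by 13: 41219x ≡ 168935 (mod 424720).
Now find 41219⁻¹ mod 424720:
424720 = 10×41219 + 12530
41219 = 3×12530 + 3629
12530 = 3×3629 + 1643
3629 = 2×1643 + 343
1643 = 4×343 + 271
343 = 1×271 + 72
271 = 3×72 + 55
72 = 1×55 + 17
55 = 3×17 + 4
17 = 4×4 + 1
4 = 4×1 + 0
Back-substitute:
1 = 17 − 4·4
1 = −4·55 + 13·17
1 = 13·72 − 17·55
1 = −17·271 + 64·72
1 = 64·343 − 81·271
1 = −81·1643 + 388·343
1 = 388·3629 − 857·1643
1 = −857·12530 + 2959·3629
1 = 2959·41219 − 9734·12530
1 = −9734·424720 + 100299·41219
So 41219⁻¹ ≡ 100299 (mod 424720).
Then x ≡ 100299·168935 ≡ 231885 (mod 424720); the smallest non-negative solution is x = 231885.

231885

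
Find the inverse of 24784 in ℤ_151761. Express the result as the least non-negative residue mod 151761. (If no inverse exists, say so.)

Run Euclid on (151761, 24784):
151761 = 6*24784 + 3057
24784 = 8*3057 + 328
3057 = 9*328 + 105
328 = 3*105 + 13
105 = 8*13 + 1
13 = 13*1 + 0
Since gcd(24784, 151761) = 1, back-substitute to write 1 as a combination:
1 = 105 − 8·13
1 = −8·328 + 25·105
1 = 25·3057 − 233·328
1 = −233·24784 + 1889·3057
1 = 1889·151761 − 11567·24784
Thus 24784·(-11567) ≡ 1 (mod 151761); reducing, -11567 mod 151761 = 140194.

140194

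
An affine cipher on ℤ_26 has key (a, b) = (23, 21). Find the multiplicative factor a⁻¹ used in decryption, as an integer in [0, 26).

Apply the Euclidean algorithm to 26 and 23:
26 = 1×23 + 3
23 = 7×3 + 2
3 = 1×2 + 1
2 = 2×1 + 0
Since gcd(23, 26) = 1, back-substitute to write 1 as a combination:
1 = 3 − 2
1 = −23 + 8·3
1 = 8·26 − 9·23
Thus 23·(-9) ≡ 1 (mod 26); reducing, -9 mod 26 = 17.

17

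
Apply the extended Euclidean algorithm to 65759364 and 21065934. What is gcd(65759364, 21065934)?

6

Euclidean algorithm:
65759364 = 3×21065934 + 2561562
21065934 = 8×2561562 + 573438
2561562 = 4×573438 + 267810
573438 = 2×267810 + 37818
267810 = 7×37818 + 3084
37818 = 12×3084 + 810
3084 = 3×810 + 654
810 = 1×654 + 156
654 = 4×156 + 30
156 = 5×30 + 6
30 = 5×6 + 0
gcd(65759364, 21065934) = 6.
Working backward:
6 = 156 − 5·30
6 = −5·654 + 21·156
6 = 21·810 − 26·654
6 = −26·3084 + 99·810
6 = 99·37818 − 1214·3084
6 = −1214·267810 + 8597·37818
6 = 8597·573438 − 18408·267810
6 = −18408·2561562 + 82229·573438
6 = 82229·21065934 − 676240·2561562
6 = −676240·65759364 + 2110949·21065934
So 6 = (-676240)·65759364 + (2110949)·21065934.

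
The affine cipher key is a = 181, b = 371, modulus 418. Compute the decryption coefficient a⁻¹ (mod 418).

97

gcd(418, 181) by repeated division:
418 = 2·181 + 56
181 = 3·56 + 13
56 = 4·13 + 4
13 = 3·4 + 1
4 = 4·1 + 0
gcd = 1, so the inverse exists. Back-substitute:
1 = 13 − 3·4
1 = −3·56 + 13·13
1 = 13·181 − 42·56
1 = −42·418 + 97·181
So 181·97 ≡ 1 (mod 418).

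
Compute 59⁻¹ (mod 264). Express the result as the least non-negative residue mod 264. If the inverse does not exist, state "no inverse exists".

179

Apply the Euclidean algorithm to 264 and 59:
264 = 4·59 + 28
59 = 2·28 + 3
28 = 9·3 + 1
3 = 3·1 + 0
Since gcd(59, 264) = 1, back-substitute to write 1 as a combination:
1 = 28 − 9·3
1 = −9·59 + 19·28
1 = 19·264 − 85·59
Hence 59⁻¹ ≡ -85 ≡ 179 (mod 264).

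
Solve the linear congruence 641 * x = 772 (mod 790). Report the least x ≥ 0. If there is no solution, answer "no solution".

472

First find gcd(641, 790):
790 = 1·641 + 149
641 = 4·149 + 45
149 = 3·45 + 14
45 = 3·14 + 3
14 = 4·3 + 2
3 = 1·2 + 1
2 = 2·1 + 0
gcd = 1, so a unique solution mod 790 exists.
Back-substitute for the Bézout coefficients:
1 = 3 − 2
1 = −14 + 5·3
1 = 5·45 − 16·14
1 = −16·149 + 53·45
1 = 53·641 − 228·149
1 = −228·790 + 281·641
So 641·(281) ≡ 1 (mod 790), giving 641⁻¹ ≡ 281.
x ≡ 641⁻¹·772 ≡ 281·772 ≡ 472 (mod 790).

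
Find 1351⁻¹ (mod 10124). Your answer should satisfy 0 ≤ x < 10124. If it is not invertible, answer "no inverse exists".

Apply the Euclidean algorithm to 10124 and 1351:
10124 = 7·1351 + 667
1351 = 2·667 + 17
667 = 39·17 + 4
17 = 4·4 + 1
4 = 4·1 + 0
Since gcd(1351, 10124) = 1, back-substitute to write 1 as a combination:
1 = 17 − 4·4
1 = −4·667 + 157·17
1 = 157·1351 − 318·667
1 = −318·10124 + 2383·1351
So 1351·2383 ≡ 1 (mod 10124).

2383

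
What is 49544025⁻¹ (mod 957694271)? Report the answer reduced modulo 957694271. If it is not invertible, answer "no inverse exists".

103640990

Run Euclid on (957694271, 49544025):
957694271 = 19*49544025 + 16357796
49544025 = 3*16357796 + 470637
16357796 = 34*470637 + 356138
470637 = 1*356138 + 114499
356138 = 3*114499 + 12641
114499 = 9*12641 + 730
12641 = 17*730 + 231
730 = 3*231 + 37
231 = 6*37 + 9
37 = 4*9 + 1
9 = 9*1 + 0
The gcd is 1. Working backward:
1 = 37 − 4·9
1 = −4·231 + 25·37
1 = 25·730 − 79·231
1 = −79·12641 + 1368·730
1 = 1368·114499 − 12391·12641
1 = −12391·356138 + 38541·114499
1 = 38541·470637 − 50932·356138
1 = −50932·16357796 + 1770229·470637
1 = 1770229·49544025 − 5361619·16357796
1 = −5361619·957694271 + 103640990·49544025
So 49544025·103640990 ≡ 1 (mod 957694271).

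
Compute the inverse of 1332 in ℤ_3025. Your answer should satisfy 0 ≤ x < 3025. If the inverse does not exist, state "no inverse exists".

Apply the Euclidean algorithm to 3025 and 1332:
3025 = 2*1332 + 361
1332 = 3*361 + 249
361 = 1*249 + 112
249 = 2*112 + 25
112 = 4*25 + 12
25 = 2*12 + 1
12 = 12*1 + 0
The gcd is 1. Working backward:
1 = 25 − 2·12
1 = −2·112 + 9·25
1 = 9·249 − 20·112
1 = −20·361 + 29·249
1 = 29·1332 − 107·361
1 = −107·3025 + 243·1332
So 1332·243 ≡ 1 (mod 3025).

243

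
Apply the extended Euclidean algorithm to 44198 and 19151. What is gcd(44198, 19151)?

Repeated division:
44198 = 2×19151 + 5896
19151 = 3×5896 + 1463
5896 = 4×1463 + 44
1463 = 33×44 + 11
44 = 4×11 + 0
gcd(44198, 19151) = 11.
Working backward:
11 = 1463 − 33·44
11 = −33·5896 + 133·1463
11 = 133·19151 − 432·5896
11 = −432·44198 + 997·19151
So 11 = (-432)·44198 + (997)·19151.

11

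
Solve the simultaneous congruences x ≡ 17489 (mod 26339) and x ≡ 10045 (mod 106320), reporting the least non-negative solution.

1732175485

Write x = 17489 + 26339·k. Then 26339·k ≡ 10045 − 17489 ≡ 98876 (mod 106320).
Need 26339⁻¹ mod 106320. Extended Euclid on (106320, 26339):
106320 = 4·26339 + 964
26339 = 27·964 + 311
964 = 3·311 + 31
311 = 10·31 + 1
31 = 31·1 + 0
Back-substitute:
1 = 311 − 10·31
1 = −10·964 + 31·311
1 = 31·26339 − 847·964
1 = −847·106320 + 3419·26339
26339⁻¹ ≡ 3419 (mod 106320), so k ≡ 3419·98876 ≡ 65764 (mod 106320).
x = 17489 + 26339·65764 = 1732175485.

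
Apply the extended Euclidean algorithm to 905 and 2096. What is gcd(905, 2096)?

1

Euclidean algorithm:
2096 = 2*905 + 286
905 = 3*286 + 47
286 = 6*47 + 4
47 = 11*4 + 3
4 = 1*3 + 1
3 = 3*1 + 0
gcd(905, 2096) = 1.
Working backward:
1 = 4 − 3
1 = −47 + 12·4
1 = 12·286 − 73·47
1 = −73·905 + 231·286
1 = 231·2096 − 535·905
So 1 = (231)·2096 + (-535)·905.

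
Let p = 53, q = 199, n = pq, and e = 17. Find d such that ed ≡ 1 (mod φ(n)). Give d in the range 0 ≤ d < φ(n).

1817

φ(n) = (p−1)(q−1) = 52·198 = 10296.
Need d with 17·d ≡ 1 (mod 10296). Apply the extended Euclidean algorithm:
10296 = 605×17 + 11
17 = 1×11 + 6
11 = 1×6 + 5
6 = 1×5 + 1
5 = 5×1 + 0
Back-substitute:
1 = 6 − 5
1 = −11 + 2·6
1 = 2·17 − 3·11
1 = −3·10296 + 1817·17
So 17·1817 ≡ 1 (mod 10296), hence d = 1817.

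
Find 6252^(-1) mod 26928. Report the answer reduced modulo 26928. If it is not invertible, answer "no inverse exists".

no inverse exists

Euclidean algorithm on 26928, 6252:
26928 = 4·6252 + 1920
6252 = 3·1920 + 492
1920 = 3·492 + 444
492 = 1·444 + 48
444 = 9·48 + 12
48 = 4·12 + 0
gcd(6252, 26928) = 12 ≠ 1, so 6252 has no multiplicative inverse modulo 26928.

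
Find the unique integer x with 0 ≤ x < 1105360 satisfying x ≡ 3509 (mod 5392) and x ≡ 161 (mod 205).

817701

Write x = 3509 + 5392·k. Then 5392·k ≡ 161 − 3509 ≡ 137 (mod 205).
Need 5392⁻¹ mod 205. Extended Euclid on (205, 62):
205 = 3·62 + 19
62 = 3·19 + 5
19 = 3·5 + 4
5 = 1·4 + 1
4 = 4·1 + 0
Back-substitute:
1 = 5 − 4
1 = −19 + 4·5
1 = 4·62 − 13·19
1 = −13·205 + 43·62
5392⁻¹ ≡ 43 (mod 205), so k ≡ 43·137 ≡ 151 (mod 205).
x = 3509 + 5392·151 = 817701.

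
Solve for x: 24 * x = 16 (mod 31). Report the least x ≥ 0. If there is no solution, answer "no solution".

11

First find gcd(24, 31):
31 = 1*24 + 7
24 = 3*7 + 3
7 = 2*3 + 1
3 = 3*1 + 0
gcd = 1, so a unique solution mod 31 exists.
Back-substitute for the Bézout coefficients:
1 = 7 − 2·3
1 = −2·24 + 7·7
1 = 7·31 − 9·24
So 24·(-9) ≡ 1 (mod 31), giving 24⁻¹ ≡ 22.
x ≡ 24⁻¹·16 ≡ 22·16 ≡ 11 (mod 31).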